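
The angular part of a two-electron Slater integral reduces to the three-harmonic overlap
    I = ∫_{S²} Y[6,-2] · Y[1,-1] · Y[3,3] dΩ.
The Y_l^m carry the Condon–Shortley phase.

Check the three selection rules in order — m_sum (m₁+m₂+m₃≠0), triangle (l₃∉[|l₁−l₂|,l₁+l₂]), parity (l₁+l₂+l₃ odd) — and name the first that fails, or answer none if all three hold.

triangle

Σmᵢ = 0  ✓
l₃∈[|l₁−l₂|,l₁+l₂]=[5,7], have l₃=3  ✗
Σlᵢ = 10 ⇒ even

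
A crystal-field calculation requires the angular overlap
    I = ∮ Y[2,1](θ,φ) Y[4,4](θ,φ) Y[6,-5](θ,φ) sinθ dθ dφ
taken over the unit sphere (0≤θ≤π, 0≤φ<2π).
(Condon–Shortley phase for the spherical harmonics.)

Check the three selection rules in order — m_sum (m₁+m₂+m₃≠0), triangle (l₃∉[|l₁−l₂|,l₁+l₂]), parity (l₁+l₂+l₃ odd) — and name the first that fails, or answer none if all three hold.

none

Σmᵢ = 0  ✓
l₃∈[|l₁−l₂|,l₁+l₂]=[2,6], have l₃=6  ✓
Σlᵢ = 12 ⇒ even  ✓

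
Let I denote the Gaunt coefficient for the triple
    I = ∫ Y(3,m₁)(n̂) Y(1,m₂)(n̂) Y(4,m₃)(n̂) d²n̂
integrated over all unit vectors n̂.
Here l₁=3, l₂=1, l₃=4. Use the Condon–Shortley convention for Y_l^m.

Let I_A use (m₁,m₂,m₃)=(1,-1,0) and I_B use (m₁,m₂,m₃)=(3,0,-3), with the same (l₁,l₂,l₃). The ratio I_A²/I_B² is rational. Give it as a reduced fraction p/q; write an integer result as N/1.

6/7

Shared (l₁,l₂,l₃)=(3,1,4): N and (l;000)² cancel in I_A²/I_B².
A: Δ = 0!·6!·2!/9! = 1/252; Racah Σ t=0..0: t=0:+1/96 = 1/96; ⇒ 3j(3 1 4; 1 -1 0)² = 1/42, sgn +1
B: Δ = 0!·6!·2!/9! = 1/252; Racah Σ t=0..0: t=0:+1/720 = 1/720; ⇒ 3j(3 1 4; 3 0 -3)² = 1/36, sgn -1
I_A²/I_B² = (1/42)/(1/36) = 6/7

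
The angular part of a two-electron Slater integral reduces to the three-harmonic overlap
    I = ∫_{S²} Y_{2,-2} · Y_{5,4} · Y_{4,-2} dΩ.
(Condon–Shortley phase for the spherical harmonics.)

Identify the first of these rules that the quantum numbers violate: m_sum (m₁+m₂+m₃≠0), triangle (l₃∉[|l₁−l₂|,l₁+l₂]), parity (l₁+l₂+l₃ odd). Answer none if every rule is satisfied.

parity

m₁+m₂+m₃ = -2 + 4 − 2 = 0  ✓
triangle: |2−5|=3 ≤ l₃=4 ≤ 2+5=7  ✓
parity: l₁+l₂+l₃ = 11 is odd  ✗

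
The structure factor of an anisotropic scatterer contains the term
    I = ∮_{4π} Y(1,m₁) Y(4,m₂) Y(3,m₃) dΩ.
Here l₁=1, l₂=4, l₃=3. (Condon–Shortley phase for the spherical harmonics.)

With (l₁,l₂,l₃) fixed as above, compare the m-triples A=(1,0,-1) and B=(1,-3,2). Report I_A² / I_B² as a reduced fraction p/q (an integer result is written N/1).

2/7

l's match ⇒ only the (l;m) 3-j factors differ between A and B.
A: triangle coeff Δ(1,4,3) = 1/252; Σ_t [0,0]: t=0:+1/96 = 1/96; (3j)²=1/42 [(1 4 3; 1 0 -1)], sign=+1
B: triangle coeff Δ(1,4,3) = 1/252; Σ_t [0,0]: t=0:+1/240 = 1/240; (3j)²=1/12 [(1 4 3; 1 -3 2)], sign=-1
I_A²/I_B² = (1/42)/(1/12) = 2/7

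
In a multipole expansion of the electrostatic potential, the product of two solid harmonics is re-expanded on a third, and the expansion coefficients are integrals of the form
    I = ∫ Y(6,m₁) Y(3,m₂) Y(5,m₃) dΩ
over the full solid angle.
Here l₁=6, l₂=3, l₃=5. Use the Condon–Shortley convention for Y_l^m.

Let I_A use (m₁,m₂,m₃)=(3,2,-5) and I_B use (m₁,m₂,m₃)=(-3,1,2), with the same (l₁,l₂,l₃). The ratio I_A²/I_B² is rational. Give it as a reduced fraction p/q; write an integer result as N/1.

1/3

l's match ⇒ only the (l;m) 3-j factors differ between A and B.
A: triangle coeff Δ(6,3,5) = 1/675675; Σ_t [3,3]: t=3:−1/483840 = -1/483840; (3j)²=6/1001 [(6 3 5; 3 2 -5)], sign=-1
B: triangle coeff Δ(6,3,5) = 1/675675; Σ_t [2,4]: t=2:+1/40320 t=3:−1/8640 t=4:+1/34560 = -1/16128; (3j)²=18/1001 [(6 3 5; -3 1 2)], sign=+1
I_A²/I_B² = (6/1001)/(18/1001) = 1/3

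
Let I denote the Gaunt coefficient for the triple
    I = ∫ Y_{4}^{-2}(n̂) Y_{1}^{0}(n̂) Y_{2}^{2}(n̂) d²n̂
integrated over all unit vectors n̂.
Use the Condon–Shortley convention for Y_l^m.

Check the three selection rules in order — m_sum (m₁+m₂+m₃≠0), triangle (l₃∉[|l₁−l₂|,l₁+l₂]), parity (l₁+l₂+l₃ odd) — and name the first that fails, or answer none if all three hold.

triangle

m₁+m₂+m₃ = -2 + 0 + 2 = 0  ✓
triangle: |4−1|=3 ≤ l₃=2 ≤ 4+1=5  ✗
parity: l₁+l₂+l₃ = 7 is odd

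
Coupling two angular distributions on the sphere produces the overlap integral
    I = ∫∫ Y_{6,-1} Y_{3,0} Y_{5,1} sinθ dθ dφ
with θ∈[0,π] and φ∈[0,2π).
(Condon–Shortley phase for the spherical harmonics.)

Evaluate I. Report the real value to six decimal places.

Checks pass: Σm=0; 14 even; l₃=5∈[3,9].
(2·6+1)(2·3+1)(2·5+1) = 1001
Δ: 4! 8! 2! / 15! → 1/675675
sum: t=1:−1/8640 t=2:+1/2304 t=3:−1/8640 = 7/34560
3j²(6 3 5; 0 0 0) = Δ·Π!·Σ² = 7/429  (sign -1)
sum: t=1:−1/17280 t=2:+1/2880 t=3:−1/6912 = 1/6912
3j²(6 3 5; -1 0 1) = Δ·Π!·Σ² = 5/429  (sign +1)
combine: 4πI² = 1001·7/429·5/429 = 245/1287
take √, sign -1: I = -0.12308038

-0.123080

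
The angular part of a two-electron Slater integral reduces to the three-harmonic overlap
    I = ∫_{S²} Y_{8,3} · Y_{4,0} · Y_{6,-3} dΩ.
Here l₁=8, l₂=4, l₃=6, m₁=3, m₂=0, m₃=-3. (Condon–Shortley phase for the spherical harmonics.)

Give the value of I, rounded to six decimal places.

Checks pass: Σm=0; 18 even; l₃=6∈[4,12].
(2·8+1)(2·4+1)(2·6+1) = 1989
Δ: 6! 10! 2! / 19! → 1/23279256
sum: t=2:+1/1658880 t=3:−1/518400 t=4:+1/1658880 = -1/1382400
3j²(8 4 6; 0 0 0) = Δ·Π!·Σ² = 504/46189  (sign -1)
sum: t=2:+1/2903040 t=3:−1/2903040 t=4:+1/34836480 = 1/34836480
3j²(8 4 6; 3 0 -3) = Δ·Π!·Σ² = 25/117572  (sign -1)
combine: 4πI² = 1989·504/46189·25/117572 = 4050/877591
take √, sign +1: I = 0.01916357

0.019164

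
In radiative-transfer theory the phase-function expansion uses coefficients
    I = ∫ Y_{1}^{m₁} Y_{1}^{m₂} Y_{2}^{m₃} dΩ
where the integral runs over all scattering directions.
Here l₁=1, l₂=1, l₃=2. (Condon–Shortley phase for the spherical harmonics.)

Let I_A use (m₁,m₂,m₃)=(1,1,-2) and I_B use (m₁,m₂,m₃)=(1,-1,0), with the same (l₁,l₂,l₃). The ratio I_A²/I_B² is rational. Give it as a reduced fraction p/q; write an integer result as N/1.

Shared (l₁,l₂,l₃)=(1,1,2): N and (l;000)² cancel in I_A²/I_B².
A: Δ = 0!·2!·2!/5! = 1/30; Racah Σ t=0..0: t=0:+1/4 = 1/4; ⇒ 3j(1 1 2; 1 1 -2)² = 1/5, sgn +1
B: Δ = 0!·2!·2!/5! = 1/30; Racah Σ t=0..0: t=0:+1/4 = 1/4; ⇒ 3j(1 1 2; 1 -1 0)² = 1/30, sgn +1
I_A²/I_B² = (1/5)/(1/30) = 6/1

6/1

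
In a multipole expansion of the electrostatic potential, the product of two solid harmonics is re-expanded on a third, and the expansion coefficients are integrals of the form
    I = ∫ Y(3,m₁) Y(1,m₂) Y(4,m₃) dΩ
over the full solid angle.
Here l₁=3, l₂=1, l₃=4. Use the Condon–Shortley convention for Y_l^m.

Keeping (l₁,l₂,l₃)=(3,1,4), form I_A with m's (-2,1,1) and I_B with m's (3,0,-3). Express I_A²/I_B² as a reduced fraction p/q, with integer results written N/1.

3/7

l's match ⇒ only the (l;m) 3-j factors differ between A and B.
A: triangle coeff Δ(3,1,4) = 1/252; Σ_t [0,0]: t=0:+1/240 = 1/240; (3j)²=1/84 [(3 1 4; -2 1 1)], sign=-1
B: triangle coeff Δ(3,1,4) = 1/252; Σ_t [0,0]: t=0:+1/720 = 1/720; (3j)²=1/36 [(3 1 4; 3 0 -3)], sign=-1
I_A²/I_B² = (1/84)/(1/36) = 3/7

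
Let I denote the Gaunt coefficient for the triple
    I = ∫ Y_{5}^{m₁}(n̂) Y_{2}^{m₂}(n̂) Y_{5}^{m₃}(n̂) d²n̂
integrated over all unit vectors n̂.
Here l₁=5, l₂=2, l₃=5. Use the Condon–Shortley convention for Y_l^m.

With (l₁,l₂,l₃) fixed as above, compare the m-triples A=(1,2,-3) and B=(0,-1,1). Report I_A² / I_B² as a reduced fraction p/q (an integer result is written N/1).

l's match ⇒ only the (l;m) 3-j factors differ between A and B.
A: triangle coeff Δ(5,2,5) = 1/38610; Σ_t [2,2]: t=2:+1/5760 = 1/5760; (3j)²=56/2145 [(5 2 5; 1 2 -3)], sign=+1
B: triangle coeff Δ(5,2,5) = 1/38610; Σ_t [0,1]: t=0:+1/1440 t=1:−1/1152 = -1/5760; (3j)²=1/858 [(5 2 5; 0 -1 1)], sign=-1
I_A²/I_B² = (56/2145)/(1/858) = 112/5

112/5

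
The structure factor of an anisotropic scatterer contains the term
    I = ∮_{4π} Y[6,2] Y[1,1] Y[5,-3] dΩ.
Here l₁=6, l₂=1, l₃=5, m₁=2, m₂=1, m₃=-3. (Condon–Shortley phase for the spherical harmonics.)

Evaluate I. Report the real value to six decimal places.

Checks pass: Σm=0; 12 even; l₃=5∈[5,7].
(2·6+1)(2·1+1)(2·5+1) = 429
Δ: 2! 10! 0! / 13! → 1/858
sum: t=1:−1/14400 = -1/14400
3j²(6 1 5; 0 0 0) = Δ·Π!·Σ² = 6/143  (sign +1)
sum: t=2:+1/161280 = 1/161280
3j²(6 1 5; 2 1 -3) = Δ·Π!·Σ² = 1/143  (sign +1)
combine: 4πI² = 429·6/143·1/143 = 18/143
take √, sign +1: I = 0.10008369

0.100084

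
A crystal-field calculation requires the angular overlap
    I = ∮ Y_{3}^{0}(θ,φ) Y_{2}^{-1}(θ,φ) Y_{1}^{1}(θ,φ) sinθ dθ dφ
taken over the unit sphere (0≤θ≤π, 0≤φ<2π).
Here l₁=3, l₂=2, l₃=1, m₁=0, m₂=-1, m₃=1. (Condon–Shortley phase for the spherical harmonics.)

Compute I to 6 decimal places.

Rules hold: Σm=0, L=6 even, 1≤1≤5.
N = 7·5·3 = 105
Δ = 4!·2!·0!/7! = 1/105
Racah Σ t=2..2: t=2:+1/4 = 1/4
⇒ 3j(3 2 1; 0 0 0)² = 3/35, sgn -1
Racah Σ t=1..1: t=1:−1/12 = -1/12
⇒ 3j(3 2 1; 0 -1 1)² = 1/35, sgn -1
4πI² = N·(3j₀)²·(3jₘ)² = 9/35
I = +1·√(0.257143/4π) = 0.14304817

0.143048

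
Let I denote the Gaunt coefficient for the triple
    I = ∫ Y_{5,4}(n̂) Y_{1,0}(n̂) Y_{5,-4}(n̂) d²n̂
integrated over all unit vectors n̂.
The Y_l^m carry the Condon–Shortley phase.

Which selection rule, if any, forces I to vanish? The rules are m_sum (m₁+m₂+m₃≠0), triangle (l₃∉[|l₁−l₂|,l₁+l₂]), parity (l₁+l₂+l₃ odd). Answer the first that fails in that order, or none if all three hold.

parity

m₁+m₂+m₃ = 4 + 0 − 4 = 0  ✓
triangle: |5−1|=4 ≤ l₃=5 ≤ 5+1=6  ✓
parity: l₁+l₂+l₃ = 11 is odd  ✗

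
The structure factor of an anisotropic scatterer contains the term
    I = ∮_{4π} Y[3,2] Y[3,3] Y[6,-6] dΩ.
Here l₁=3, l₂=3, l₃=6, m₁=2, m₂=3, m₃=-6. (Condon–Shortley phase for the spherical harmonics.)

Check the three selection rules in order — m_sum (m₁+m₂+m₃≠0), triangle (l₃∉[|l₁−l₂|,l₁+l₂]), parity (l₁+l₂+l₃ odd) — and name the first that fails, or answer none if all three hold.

azimuthal sum: 2 + 3 − 6 = -1  ✗
0 ≤ 6 ≤ 6 (triangle on l)
L = 3 + 3 + 6 = 12 (even)

m_sum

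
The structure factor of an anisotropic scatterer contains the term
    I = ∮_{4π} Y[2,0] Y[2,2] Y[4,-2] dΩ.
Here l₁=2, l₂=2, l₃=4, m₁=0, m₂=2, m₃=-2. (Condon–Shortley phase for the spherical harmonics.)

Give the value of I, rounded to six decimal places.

Checks pass: Σm=0; 8 even; l₃=4∈[0,4].
(2·2+1)(2·2+1)(2·4+1) = 225
Δ: 0! 4! 4! / 9! → 1/630
sum: t=0:+1/16 = 1/16
3j²(2 2 4; 0 0 0) = Δ·Π!·Σ² = 2/35  (sign +1)
sum: t=0:+1/96 = 1/96
3j²(2 2 4; 0 2 -2) = Δ·Π!·Σ² = 1/42  (sign +1)
combine: 4πI² = 225·2/35·1/42 = 15/49
take √, sign +1: I = 0.15607835

0.156078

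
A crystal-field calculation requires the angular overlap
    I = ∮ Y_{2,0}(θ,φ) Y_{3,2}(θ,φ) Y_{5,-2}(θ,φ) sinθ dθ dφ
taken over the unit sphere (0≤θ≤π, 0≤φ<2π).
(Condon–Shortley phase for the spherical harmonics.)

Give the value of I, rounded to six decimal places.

0.190188

m-sum 0 ✓  L=10 even ✓  1≤5≤5 ✓
Π(2lᵢ+1) = 5×7×11 = 385
triangle coeff Δ(2,3,5) = 1/2310
Σ_t [0,0]: t=0:+1/144 = 1/144
(3j)²=10/231 [(2 3 5; 0 0 0)], sign=-1
Σ_t [0,0]: t=0:+1/480 = 1/480
(3j)²=3/110 [(2 3 5; 0 2 -2)], sign=-1
⇒ 4πI² = 5/11
I = (+1)√(5/11/(4π)) = 0.19018827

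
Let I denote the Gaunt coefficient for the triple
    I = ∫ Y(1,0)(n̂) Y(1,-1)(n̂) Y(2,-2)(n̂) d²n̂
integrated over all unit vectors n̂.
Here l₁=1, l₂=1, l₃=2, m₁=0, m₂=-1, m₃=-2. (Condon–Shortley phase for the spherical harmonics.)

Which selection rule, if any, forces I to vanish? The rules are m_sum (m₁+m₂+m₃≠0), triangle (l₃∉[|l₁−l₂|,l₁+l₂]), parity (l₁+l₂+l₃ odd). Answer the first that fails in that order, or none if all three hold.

m_sum

m₁+m₂+m₃ = 0 − 1 − 2 = -3  ✗
triangle: |1−1|=0 ≤ l₃=2 ≤ 1+1=2
parity: l₁+l₂+l₃ = 4 is even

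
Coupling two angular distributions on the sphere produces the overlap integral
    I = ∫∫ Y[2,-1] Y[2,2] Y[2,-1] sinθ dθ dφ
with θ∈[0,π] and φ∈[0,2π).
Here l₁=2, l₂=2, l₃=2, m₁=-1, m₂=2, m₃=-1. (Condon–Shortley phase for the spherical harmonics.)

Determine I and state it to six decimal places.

0.220728

Checks pass: Σm=0; 6 even; l₃=2∈[0,4].
(2·2+1)(2·2+1)(2·2+1) = 125
Δ: 2! 2! 2! / 7! → 1/630
sum: t=0:+1/8 t=1:−1/1 t=2:+1/8 = -3/4
3j²(2 2 2; 0 0 0) = Δ·Π!·Σ² = 2/35  (sign -1)
sum: t=2:+1/4 = 1/4
3j²(2 2 2; -1 2 -1) = Δ·Π!·Σ² = 3/35  (sign -1)
combine: 4πI² = 125·2/35·3/35 = 30/49
take √, sign +1: I = 0.22072812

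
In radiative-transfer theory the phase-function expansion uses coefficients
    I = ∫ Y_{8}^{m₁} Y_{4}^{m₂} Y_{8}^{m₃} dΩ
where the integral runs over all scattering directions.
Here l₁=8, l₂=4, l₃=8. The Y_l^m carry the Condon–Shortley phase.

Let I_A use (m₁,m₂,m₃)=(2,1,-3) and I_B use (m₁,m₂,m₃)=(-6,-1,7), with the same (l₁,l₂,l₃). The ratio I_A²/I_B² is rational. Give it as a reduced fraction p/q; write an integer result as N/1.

220/169

Shared (l₁,l₂,l₃)=(8,4,8): N and (l;000)² cancel in I_A²/I_B².
A: Δ = 4!·12!·4!/21! = 1/185175900; Racah Σ t=1..4: t=1:−1/87091200 t=2:+1/23224320 t=3:−1/52254720 t=4:+1/1045094400 = 1/74649600; ⇒ 3j(8 4 8; 2 1 -3)² = 110/12597, sgn -1
B: Δ = 4!·12!·4!/21! = 1/185175900; Racah Σ t=2..3: t=2:+1/11496038400 t=3:−1/5748019200 = -1/11496038400; ⇒ 3j(8 4 8; -6 -1 7)² = 13/1938, sgn +1
I_A²/I_B² = (110/12597)/(13/1938) = 220/169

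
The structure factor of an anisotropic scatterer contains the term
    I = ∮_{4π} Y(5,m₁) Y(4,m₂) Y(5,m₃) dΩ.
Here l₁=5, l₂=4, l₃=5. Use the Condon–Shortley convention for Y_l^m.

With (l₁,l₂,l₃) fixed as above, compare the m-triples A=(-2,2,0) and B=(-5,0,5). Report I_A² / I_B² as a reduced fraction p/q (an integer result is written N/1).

7/12

Same 5,4,5: normalisation and zero-m 3j drop out of the ratio.
A: Δ: 4! 6! 4! / 15! → 1/3153150; sum: t=2:+1/11520 t=3:−1/1728 t=4:+1/3456 = -7/34560; 3j²(5 4 5; -2 2 0) = Δ·Π!·Σ² = 7/858  (sign +1)
B: Δ: 4! 6! 4! / 15! → 1/3153150; sum: t=4:+1/414720 = 1/414720; 3j²(5 4 5; -5 0 5) = Δ·Π!·Σ² = 2/143  (sign +1)
I_A²/I_B² = (7/858)/(2/143) = 7/12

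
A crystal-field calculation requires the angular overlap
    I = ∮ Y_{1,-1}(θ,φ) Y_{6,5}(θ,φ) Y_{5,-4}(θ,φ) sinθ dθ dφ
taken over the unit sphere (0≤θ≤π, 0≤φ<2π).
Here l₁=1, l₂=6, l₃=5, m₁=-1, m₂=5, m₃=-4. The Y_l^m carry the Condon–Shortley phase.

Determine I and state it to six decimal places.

Rules hold: Σm=0, L=12 even, 5≤5≤7.
N = 3·13·11 = 429
Δ = 2!·0!·10!/13! = 1/858
Racah Σ t=1..1: t=1:−1/14400 = -1/14400
⇒ 3j(1 6 5; 0 0 0)² = 6/143, sgn +1
Racah Σ t=2..2: t=2:+1/725760 = 1/725760
⇒ 3j(1 6 5; -1 5 -4)² = 5/78, sgn -1
4πI² = N·(3j₀)²·(3jₘ)² = 15/13
I = -1·√(1.15385/4π) = -0.30301841

-0.303018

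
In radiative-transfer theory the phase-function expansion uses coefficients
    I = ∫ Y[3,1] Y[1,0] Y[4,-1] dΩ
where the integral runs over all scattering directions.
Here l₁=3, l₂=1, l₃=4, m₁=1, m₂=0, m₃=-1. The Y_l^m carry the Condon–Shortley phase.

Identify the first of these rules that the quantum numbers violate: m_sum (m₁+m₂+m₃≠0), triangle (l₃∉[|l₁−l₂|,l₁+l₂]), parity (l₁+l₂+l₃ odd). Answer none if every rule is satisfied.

none

m₁+m₂+m₃ = 1 + 0 − 1 = 0  ✓
triangle: |3−1|=2 ≤ l₃=4 ≤ 3+1=4  ✓
parity: l₁+l₂+l₃ = 8 is even  ✓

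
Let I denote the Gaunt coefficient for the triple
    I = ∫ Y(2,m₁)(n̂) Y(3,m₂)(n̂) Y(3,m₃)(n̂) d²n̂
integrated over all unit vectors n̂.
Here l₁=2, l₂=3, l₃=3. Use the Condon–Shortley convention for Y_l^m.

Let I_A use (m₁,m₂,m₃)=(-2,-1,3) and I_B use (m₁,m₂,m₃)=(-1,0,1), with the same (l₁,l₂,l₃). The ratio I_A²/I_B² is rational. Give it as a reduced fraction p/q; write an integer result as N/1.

Same 2,3,3: normalisation and zero-m 3j drop out of the ratio.
A: Δ: 2! 2! 4! / 9! → 1/3780; sum: t=2:+1/96 = 1/96; 3j²(2 3 3; -2 -1 3) = Δ·Π!·Σ² = 1/42  (sign +1)
B: Δ: 2! 2! 4! / 9! → 1/3780; sum: t=1:−1/8 t=2:+1/12 = -1/24; 3j²(2 3 3; -1 0 1) = Δ·Π!·Σ² = 1/210  (sign -1)
I_A²/I_B² = (1/42)/(1/210) = 5/1

5/1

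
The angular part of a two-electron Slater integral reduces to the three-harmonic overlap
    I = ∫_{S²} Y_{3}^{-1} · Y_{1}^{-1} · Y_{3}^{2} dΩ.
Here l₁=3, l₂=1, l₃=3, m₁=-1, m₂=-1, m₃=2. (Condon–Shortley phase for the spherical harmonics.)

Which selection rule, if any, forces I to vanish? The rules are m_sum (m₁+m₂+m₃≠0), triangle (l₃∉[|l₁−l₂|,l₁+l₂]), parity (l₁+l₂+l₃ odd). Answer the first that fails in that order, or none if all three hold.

parity

azimuthal sum: -1 − 1 + 2 = 0  ✓
2 ≤ 3 ≤ 4 (triangle on l)  ✓
L = 3 + 1 + 3 = 7 (odd)  ✗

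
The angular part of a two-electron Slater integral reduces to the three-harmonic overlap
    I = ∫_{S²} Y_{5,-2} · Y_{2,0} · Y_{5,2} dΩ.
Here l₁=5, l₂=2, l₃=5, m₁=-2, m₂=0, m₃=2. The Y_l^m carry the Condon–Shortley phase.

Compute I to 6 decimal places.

0.097044

Checks pass: Σm=0; 12 even; l₃=5∈[3,7].
(2·5+1)(2·2+1)(2·5+1) = 605
Δ: 2! 8! 2! / 13! → 1/38610
sum: t=0:+1/2880 t=1:−1/576 t=2:+1/2880 = -1/960
3j²(5 2 5; 0 0 0) = Δ·Π!·Σ² = 10/429  (sign +1)
sum: t=0:+1/20160 t=1:−1/1440 t=2:+1/2880 = -1/3360
3j²(5 2 5; -2 0 2) = Δ·Π!·Σ² = 6/715  (sign +1)
combine: 4πI² = 605·10/429·6/715 = 20/169
take √, sign +1: I = 0.09704356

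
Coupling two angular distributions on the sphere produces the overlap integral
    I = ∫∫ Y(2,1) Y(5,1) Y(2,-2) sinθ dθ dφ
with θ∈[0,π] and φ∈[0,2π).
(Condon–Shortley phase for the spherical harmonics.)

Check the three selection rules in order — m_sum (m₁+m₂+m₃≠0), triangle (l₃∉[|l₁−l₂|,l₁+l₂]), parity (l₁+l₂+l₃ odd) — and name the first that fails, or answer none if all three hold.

m₁+m₂+m₃ = 1 + 1 − 2 = 0  ✓
triangle: |2−5|=3 ≤ l₃=2 ≤ 2+5=7  ✗
parity: l₁+l₂+l₃ = 9 is odd

triangle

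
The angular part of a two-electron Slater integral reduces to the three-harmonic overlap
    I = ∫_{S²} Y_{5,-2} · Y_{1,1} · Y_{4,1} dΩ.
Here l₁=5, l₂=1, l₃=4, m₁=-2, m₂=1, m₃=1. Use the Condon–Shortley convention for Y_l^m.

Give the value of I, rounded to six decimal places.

m-sum 0 ✓  L=10 even ✓  4≤4≤6 ✓
Π(2lᵢ+1) = 11×3×9 = 297
triangle coeff Δ(5,1,4) = 1/495
Σ_t [1,1]: t=1:−1/576 = -1/576
(3j)²=5/99 [(5 1 4; 0 0 0)], sign=-1
Σ_t [2,2]: t=2:+1/1440 = 1/1440
(3j)²=7/165 [(5 1 4; -2 1 1)], sign=-1
⇒ 4πI² = 7/11
I = (+1)√(7/11/(4π)) = 0.22503380

0.225034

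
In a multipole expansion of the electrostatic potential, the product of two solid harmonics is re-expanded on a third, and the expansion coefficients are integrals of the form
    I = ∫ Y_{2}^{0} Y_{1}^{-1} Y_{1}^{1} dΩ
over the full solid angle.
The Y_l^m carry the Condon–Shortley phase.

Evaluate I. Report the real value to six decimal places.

0.126157

Rules hold: Σm=0, L=4 even, 1≤1≤3.
N = 5·3·3 = 45
Δ = 2!·2!·0!/5! = 1/30
Racah Σ t=1..1: t=1:−1/1 = -1/1
⇒ 3j(2 1 1; 0 0 0)² = 2/15, sgn +1
Racah Σ t=0..0: t=0:+1/4 = 1/4
⇒ 3j(2 1 1; 0 -1 1)² = 1/30, sgn +1
4πI² = N·(3j₀)²·(3jₘ)² = 1/5
I = +1·√(0.2/4π) = 0.12615663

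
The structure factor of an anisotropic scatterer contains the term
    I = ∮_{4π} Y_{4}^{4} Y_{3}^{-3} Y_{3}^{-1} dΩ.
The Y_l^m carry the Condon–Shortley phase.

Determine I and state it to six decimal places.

Checks pass: Σm=0; 10 even; l₃=3∈[1,7].
(2·4+1)(2·3+1)(2·3+1) = 441
Δ: 4! 4! 2! / 11! → 1/34650
sum: t=1:−1/72 t=2:+1/16 t=3:−1/72 = 5/144
3j²(4 3 3; 0 0 0) = Δ·Π!·Σ² = 2/77  (sign -1)
sum: t=0:+1/1152 = 1/1152
3j²(4 3 3; 4 -3 -1) = Δ·Π!·Σ² = 1/33  (sign +1)
combine: 4πI² = 441·2/77·1/33 = 42/121
take √, sign -1: I = -0.16619847

-0.166198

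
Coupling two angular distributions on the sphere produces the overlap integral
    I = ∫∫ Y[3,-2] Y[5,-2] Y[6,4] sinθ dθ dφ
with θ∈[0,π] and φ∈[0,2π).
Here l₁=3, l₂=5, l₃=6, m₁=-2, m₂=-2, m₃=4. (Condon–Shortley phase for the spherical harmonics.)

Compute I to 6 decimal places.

0.088266

m-sum 0 ✓  L=14 even ✓  2≤6≤8 ✓
Π(2lᵢ+1) = 7×11×13 = 1001
triangle coeff Δ(3,5,6) = 1/675675
Σ_t [0,2]: t=0:+1/8640 t=1:−1/2304 t=2:+1/8640 = -7/34560
(3j)²=7/429 [(3 5 6; 0 0 0)], sign=-1
Σ_t [1,2]: t=1:−1/34560 t=2:+1/60480 = -1/80640
(3j)²=6/1001 [(3 5 6; -2 -2 4)], sign=-1
⇒ 4πI² = 14/143
I = (+1)√(14/143/(4π)) = 0.08826552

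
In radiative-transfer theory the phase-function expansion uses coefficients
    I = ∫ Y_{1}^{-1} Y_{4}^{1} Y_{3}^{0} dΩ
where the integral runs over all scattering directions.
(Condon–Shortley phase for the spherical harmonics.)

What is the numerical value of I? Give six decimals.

-0.194664

Checks pass: Σm=0; 8 even; l₃=3∈[3,5].
(2·1+1)(2·4+1)(2·3+1) = 189
Δ: 2! 0! 6! / 9! → 1/252
sum: t=1:−1/36 = -1/36
3j²(1 4 3; 0 0 0) = Δ·Π!·Σ² = 4/63  (sign +1)
sum: t=2:+1/72 = 1/72
3j²(1 4 3; -1 1 0) = Δ·Π!·Σ² = 5/126  (sign -1)
combine: 4πI² = 189·4/63·5/126 = 10/21
take √, sign -1: I = -0.19466390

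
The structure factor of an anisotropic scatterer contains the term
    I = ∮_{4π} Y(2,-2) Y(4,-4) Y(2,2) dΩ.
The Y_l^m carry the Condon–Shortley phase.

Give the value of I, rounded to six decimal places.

0.000000

Σmᵢ = -4 ≠ 0, so the φ-integral vanishes; I = 0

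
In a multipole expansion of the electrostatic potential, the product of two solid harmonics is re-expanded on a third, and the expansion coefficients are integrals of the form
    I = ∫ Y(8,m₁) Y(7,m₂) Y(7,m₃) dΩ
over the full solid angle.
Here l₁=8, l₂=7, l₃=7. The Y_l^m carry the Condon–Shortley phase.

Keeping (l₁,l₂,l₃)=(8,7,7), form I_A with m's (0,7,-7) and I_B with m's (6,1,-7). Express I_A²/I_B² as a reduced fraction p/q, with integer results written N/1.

1/28

Shared (l₁,l₂,l₃)=(8,7,7): N and (l;000)² cancel in I_A²/I_B².
A: Δ = 8!·8!·6!/23! = 1/22086194130; Racah Σ t=8..8: t=8:+1/1170505728000 = 1/1170505728000; ⇒ 3j(8 7 7; 0 7 -7)² = 91/222870, sgn +1
B: Δ = 8!·8!·6!/23! = 1/22086194130; Racah Σ t=2..2: t=2:+1/41803776000 = 1/41803776000; ⇒ 3j(8 7 7; 6 1 -7)² = 1274/111435, sgn +1
I_A²/I_B² = (91/222870)/(1274/111435) = 1/28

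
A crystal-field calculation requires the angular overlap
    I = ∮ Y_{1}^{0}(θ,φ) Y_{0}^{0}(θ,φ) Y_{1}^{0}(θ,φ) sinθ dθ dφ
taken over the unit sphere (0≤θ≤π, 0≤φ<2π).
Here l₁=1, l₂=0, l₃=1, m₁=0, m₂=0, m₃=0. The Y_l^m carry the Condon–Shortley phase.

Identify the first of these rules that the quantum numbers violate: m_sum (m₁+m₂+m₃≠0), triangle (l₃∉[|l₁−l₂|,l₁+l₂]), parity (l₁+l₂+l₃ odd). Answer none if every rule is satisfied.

none

Σmᵢ = 0  ✓
l₃∈[|l₁−l₂|,l₁+l₂]=[1,1], have l₃=1  ✓
Σlᵢ = 2 ⇒ even  ✓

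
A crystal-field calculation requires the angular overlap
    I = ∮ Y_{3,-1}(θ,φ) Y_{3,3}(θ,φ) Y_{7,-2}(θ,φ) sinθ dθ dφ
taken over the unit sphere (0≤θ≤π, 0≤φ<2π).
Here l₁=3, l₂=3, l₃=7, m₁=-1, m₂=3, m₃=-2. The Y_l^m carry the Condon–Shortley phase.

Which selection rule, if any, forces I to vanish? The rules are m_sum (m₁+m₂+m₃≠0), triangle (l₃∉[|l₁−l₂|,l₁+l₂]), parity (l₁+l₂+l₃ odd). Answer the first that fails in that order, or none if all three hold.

triangle

Σmᵢ = 0  ✓
l₃∈[|l₁−l₂|,l₁+l₂]=[0,6], have l₃=7  ✗
Σlᵢ = 13 ⇒ odd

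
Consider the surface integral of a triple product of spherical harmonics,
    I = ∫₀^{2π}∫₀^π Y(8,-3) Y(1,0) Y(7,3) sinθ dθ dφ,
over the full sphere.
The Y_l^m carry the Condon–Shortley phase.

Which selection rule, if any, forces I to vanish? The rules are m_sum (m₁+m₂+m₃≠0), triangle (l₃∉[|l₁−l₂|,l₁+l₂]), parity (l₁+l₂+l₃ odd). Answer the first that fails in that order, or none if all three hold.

Σmᵢ = 0  ✓
l₃∈[|l₁−l₂|,l₁+l₂]=[7,9], have l₃=7  ✓
Σlᵢ = 16 ⇒ even  ✓

none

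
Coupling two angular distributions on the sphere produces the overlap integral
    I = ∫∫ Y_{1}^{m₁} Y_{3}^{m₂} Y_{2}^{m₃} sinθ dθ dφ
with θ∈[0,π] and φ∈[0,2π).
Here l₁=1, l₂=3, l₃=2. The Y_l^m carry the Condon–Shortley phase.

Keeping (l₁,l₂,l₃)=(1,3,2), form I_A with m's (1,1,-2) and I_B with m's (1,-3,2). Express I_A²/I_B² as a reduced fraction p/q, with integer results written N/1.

Same 1,3,2: normalisation and zero-m 3j drop out of the ratio.
A: Δ: 2! 0! 4! / 7! → 1/105; sum: t=0:+1/48 = 1/48; 3j²(1 3 2; 1 1 -2) = Δ·Π!·Σ² = 1/105  (sign +1)
B: Δ: 2! 0! 4! / 7! → 1/105; sum: t=0:+1/48 = 1/48; 3j²(1 3 2; 1 -3 2) = Δ·Π!·Σ² = 1/7  (sign +1)
I_A²/I_B² = (1/105)/(1/7) = 1/15

1/15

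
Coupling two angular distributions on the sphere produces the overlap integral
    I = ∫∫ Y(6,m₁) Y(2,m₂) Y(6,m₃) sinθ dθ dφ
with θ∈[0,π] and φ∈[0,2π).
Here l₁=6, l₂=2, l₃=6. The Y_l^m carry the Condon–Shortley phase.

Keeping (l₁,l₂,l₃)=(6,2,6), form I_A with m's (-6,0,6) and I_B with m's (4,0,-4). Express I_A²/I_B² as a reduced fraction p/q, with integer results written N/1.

Same 6,2,6: normalisation and zero-m 3j drop out of the ratio.
A: Δ: 2! 10! 2! / 15! → 1/90090; sum: t=2:+1/14515200 = 1/14515200; 3j²(6 2 6; -6 0 6) = Δ·Π!·Σ² = 22/455  (sign +1)
B: Δ: 2! 10! 2! / 15! → 1/90090; sum: t=0:+1/322560 t=1:−1/362880 t=2:+1/14515200 = 1/2419200; 3j²(6 2 6; 4 0 -4) = Δ·Π!·Σ² = 2/5005  (sign +1)
I_A²/I_B² = (22/455)/(2/5005) = 121/1

121/1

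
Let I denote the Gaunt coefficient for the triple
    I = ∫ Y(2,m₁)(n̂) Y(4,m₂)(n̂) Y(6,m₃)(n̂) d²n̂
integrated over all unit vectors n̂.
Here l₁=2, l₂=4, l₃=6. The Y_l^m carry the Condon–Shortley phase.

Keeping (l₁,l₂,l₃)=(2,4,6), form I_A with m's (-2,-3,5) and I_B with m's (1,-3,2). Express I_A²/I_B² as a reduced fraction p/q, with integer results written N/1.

Same 2,4,6: normalisation and zero-m 3j drop out of the ratio.
A: Δ: 0! 4! 8! / 13! → 1/6435; sum: t=0:+1/120960 = 1/120960; 3j²(2 4 6; -2 -3 5) = Δ·Π!·Σ² = 2/39  (sign -1)
B: Δ: 0! 4! 8! / 13! → 1/6435; sum: t=0:+1/30240 = 1/30240; 3j²(2 4 6; 1 -3 2) = Δ·Π!·Σ² = 32/6435  (sign +1)
I_A²/I_B² = (2/39)/(32/6435) = 165/16

165/16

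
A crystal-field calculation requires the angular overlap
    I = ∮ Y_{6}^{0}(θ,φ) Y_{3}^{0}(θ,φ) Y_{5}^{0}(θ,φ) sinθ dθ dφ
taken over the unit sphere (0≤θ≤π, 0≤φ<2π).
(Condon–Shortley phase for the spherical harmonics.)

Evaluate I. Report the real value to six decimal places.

0.145631

m-sum 0 ✓  L=14 even ✓  3≤5≤9 ✓
Π(2lᵢ+1) = 13×7×11 = 1001
triangle coeff Δ(6,3,5) = 1/675675
Σ_t [1,3]: t=1:−1/8640 t=2:+1/2304 t=3:−1/8640 = 7/34560
(3j)²=7/429 [(6 3 5; 0 0 0)], sign=-1
(m-triple is (0,0,0) — same symbol as above.)
⇒ 4πI² = 343/1287
I = (+1)√(343/1287/(4π)) = 0.14563067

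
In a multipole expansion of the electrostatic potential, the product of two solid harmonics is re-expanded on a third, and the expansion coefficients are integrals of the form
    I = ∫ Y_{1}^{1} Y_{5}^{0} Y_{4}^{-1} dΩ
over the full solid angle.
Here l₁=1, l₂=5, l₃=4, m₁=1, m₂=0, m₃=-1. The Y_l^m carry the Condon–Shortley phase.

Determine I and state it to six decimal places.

Checks pass: Σm=0; 10 even; l₃=4∈[4,6].
(2·1+1)(2·5+1)(2·4+1) = 297
Δ: 2! 0! 8! / 11! → 1/495
sum: t=1:−1/576 = -1/576
3j²(1 5 4; 0 0 0) = Δ·Π!·Σ² = 5/99  (sign -1)
sum: t=0:+1/1440 = 1/1440
3j²(1 5 4; 1 0 -1) = Δ·Π!·Σ² = 2/99  (sign -1)
combine: 4πI² = 297·5/99·2/99 = 10/33
take √, sign +1: I = 0.15528807

0.155288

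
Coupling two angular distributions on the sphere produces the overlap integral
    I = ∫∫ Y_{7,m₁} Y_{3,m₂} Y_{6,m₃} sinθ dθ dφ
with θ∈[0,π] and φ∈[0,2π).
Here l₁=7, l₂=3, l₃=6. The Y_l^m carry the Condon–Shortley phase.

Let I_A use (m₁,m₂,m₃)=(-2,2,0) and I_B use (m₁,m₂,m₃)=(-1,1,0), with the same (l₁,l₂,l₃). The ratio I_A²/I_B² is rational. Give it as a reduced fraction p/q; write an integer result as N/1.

240/169

Shared (l₁,l₂,l₃)=(7,3,6): N and (l;000)² cancel in I_A²/I_B².
A: Δ = 4!·10!·2!/17! = 1/2042040; Racah Σ t=3..4: t=3:−1/207360 t=4:+1/345600 = -1/518400; ⇒ 3j(7 3 6; -2 2 0)² = 12/2431, sgn -1
B: Δ = 4!·10!·2!/17! = 1/2042040; Racah Σ t=2..4: t=2:+1/138240 t=3:−1/86400 t=4:+1/829440 = -13/4147200; ⇒ 3j(7 3 6; -1 1 0)² = 13/3740, sgn -1
I_A²/I_B² = (12/2431)/(13/3740) = 240/169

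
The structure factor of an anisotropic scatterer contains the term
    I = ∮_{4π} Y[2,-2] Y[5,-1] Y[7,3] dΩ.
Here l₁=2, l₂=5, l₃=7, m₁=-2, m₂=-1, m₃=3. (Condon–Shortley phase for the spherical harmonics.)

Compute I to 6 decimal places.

-0.164220

m-sum 0 ✓  L=14 even ✓  3≤7≤7 ✓
Π(2lᵢ+1) = 5×11×15 = 825
triangle coeff Δ(2,5,7) = 1/15015
Σ_t [0,0]: t=0:+1/57600 = 1/57600
(3j)²=21/715 [(2 5 7; 0 0 0)], sign=-1
Σ_t [0,0]: t=0:+1/414720 = 1/414720
(3j)²=2/143 [(2 5 7; -2 -1 3)], sign=+1
⇒ 4πI² = 630/1859
I = (-1)√(630/1859/(4π)) = -0.16421985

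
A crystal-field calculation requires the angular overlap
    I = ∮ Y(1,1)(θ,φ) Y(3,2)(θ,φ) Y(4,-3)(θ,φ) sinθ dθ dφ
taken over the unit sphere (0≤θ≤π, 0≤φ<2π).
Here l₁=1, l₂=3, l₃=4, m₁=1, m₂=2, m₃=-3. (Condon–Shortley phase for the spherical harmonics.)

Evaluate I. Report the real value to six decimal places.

-0.282095

Checks pass: Σm=0; 8 even; l₃=4∈[2,4].
(2·1+1)(2·3+1)(2·4+1) = 189
Δ: 0! 2! 6! / 9! → 1/252
sum: t=0:+1/36 = 1/36
3j²(1 3 4; 0 0 0) = Δ·Π!·Σ² = 4/63  (sign +1)
sum: t=0:+1/240 = 1/240
3j²(1 3 4; 1 2 -3) = Δ·Π!·Σ² = 1/12  (sign -1)
combine: 4πI² = 189·4/63·1/12 = 1/1
take √, sign -1: I = -0.28209479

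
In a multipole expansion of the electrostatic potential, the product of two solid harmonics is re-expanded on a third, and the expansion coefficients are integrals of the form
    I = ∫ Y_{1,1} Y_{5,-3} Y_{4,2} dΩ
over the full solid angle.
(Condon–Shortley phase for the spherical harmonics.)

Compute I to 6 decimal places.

-0.259847

Checks pass: Σm=0; 10 even; l₃=4∈[4,6].
(2·1+1)(2·5+1)(2·4+1) = 297
Δ: 2! 0! 8! / 11! → 1/495
sum: t=1:−1/576 = -1/576
3j²(1 5 4; 0 0 0) = Δ·Π!·Σ² = 5/99  (sign -1)
sum: t=0:+1/2880 = 1/2880
3j²(1 5 4; 1 -3 2) = Δ·Π!·Σ² = 28/495  (sign +1)
combine: 4πI² = 297·5/99·28/495 = 28/33
take √, sign -1: I = -0.25984664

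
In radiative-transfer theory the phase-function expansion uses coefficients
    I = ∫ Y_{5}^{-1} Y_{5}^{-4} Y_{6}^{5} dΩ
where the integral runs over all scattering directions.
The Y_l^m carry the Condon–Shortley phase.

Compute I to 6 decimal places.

0.158629

m-sum 0 ✓  L=16 even ✓  0≤6≤10 ✓
Π(2lᵢ+1) = 11×11×13 = 1573
triangle coeff Δ(5,5,6) = 1/28588560
Σ_t [0,4]: t=0:+1/345600 t=1:−1/13824 t=2:+1/5184 t=3:−1/13824 t=4:+1/345600 = 7/129600
(3j)²=80/7293 [(5 5 6; 0 0 0)], sign=+1
Σ_t [0,1]: t=0:+1/2073600 t=1:−1/518400 = -1/691200
(3j)²=81/4420 [(5 5 6; -1 -4 5)], sign=+1
⇒ 4πI² = 1188/3757
I = (+1)√(1188/3757/(4π)) = 0.15862904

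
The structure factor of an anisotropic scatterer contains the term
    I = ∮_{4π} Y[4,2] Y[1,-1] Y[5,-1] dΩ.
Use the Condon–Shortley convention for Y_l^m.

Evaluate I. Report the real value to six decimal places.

-0.120286

Rules hold: Σm=0, L=10 even, 3≤5≤5.
N = 9·3·11 = 297
Δ = 0!·8!·2!/11! = 1/495
Racah Σ t=0..0: t=0:+1/576 = 1/576
⇒ 3j(4 1 5; 0 0 0)² = 5/99, sgn -1
Racah Σ t=0..0: t=0:+1/2880 = 1/2880
⇒ 3j(4 1 5; 2 -1 -1)² = 2/165, sgn +1
4πI² = N·(3j₀)²·(3jₘ)² = 2/11
I = -1·√(0.181818/4π) = -0.12028562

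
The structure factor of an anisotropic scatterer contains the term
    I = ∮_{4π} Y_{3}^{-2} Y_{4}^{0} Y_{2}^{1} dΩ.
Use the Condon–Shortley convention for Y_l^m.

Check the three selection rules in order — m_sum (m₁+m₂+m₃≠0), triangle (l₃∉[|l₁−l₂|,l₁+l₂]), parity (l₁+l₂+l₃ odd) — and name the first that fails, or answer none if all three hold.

m_sum

azimuthal sum: -2 + 0 + 1 = -1  ✗
1 ≤ 2 ≤ 7 (triangle on l)
L = 3 + 4 + 2 = 9 (odd)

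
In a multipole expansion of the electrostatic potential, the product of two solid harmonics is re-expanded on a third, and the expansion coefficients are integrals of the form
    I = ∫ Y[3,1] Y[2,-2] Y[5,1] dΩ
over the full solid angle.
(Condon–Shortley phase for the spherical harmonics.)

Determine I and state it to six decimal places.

-0.092802

m-sum 0 ✓  L=10 even ✓  1≤5≤5 ✓
Π(2lᵢ+1) = 7×5×11 = 385
triangle coeff Δ(3,2,5) = 1/2310
Σ_t [0,0]: t=0:+1/144 = 1/144
(3j)²=10/231 [(3 2 5; 0 0 0)], sign=-1
Σ_t [0,0]: t=0:+1/1152 = 1/1152
(3j)²=1/154 [(3 2 5; 1 -2 1)], sign=+1
⇒ 4πI² = 25/231
I = (-1)√(25/231/(4π)) = -0.09280237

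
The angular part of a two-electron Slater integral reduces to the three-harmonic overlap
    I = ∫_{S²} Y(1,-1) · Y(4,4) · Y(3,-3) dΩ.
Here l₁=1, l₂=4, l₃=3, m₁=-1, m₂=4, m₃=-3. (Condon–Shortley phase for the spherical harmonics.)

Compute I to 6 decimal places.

0.325735

Rules hold: Σm=0, L=8 even, 3≤3≤5.
N = 3·9·7 = 189
Δ = 2!·0!·6!/9! = 1/252
Racah Σ t=1..1: t=1:−1/36 = -1/36
⇒ 3j(1 4 3; 0 0 0)² = 4/63, sgn +1
Racah Σ t=2..2: t=2:+1/1440 = 1/1440
⇒ 3j(1 4 3; -1 4 -3)² = 1/9, sgn +1
4πI² = N·(3j₀)²·(3jₘ)² = 4/3
I = +1·√(1.33333/4π) = 0.32573501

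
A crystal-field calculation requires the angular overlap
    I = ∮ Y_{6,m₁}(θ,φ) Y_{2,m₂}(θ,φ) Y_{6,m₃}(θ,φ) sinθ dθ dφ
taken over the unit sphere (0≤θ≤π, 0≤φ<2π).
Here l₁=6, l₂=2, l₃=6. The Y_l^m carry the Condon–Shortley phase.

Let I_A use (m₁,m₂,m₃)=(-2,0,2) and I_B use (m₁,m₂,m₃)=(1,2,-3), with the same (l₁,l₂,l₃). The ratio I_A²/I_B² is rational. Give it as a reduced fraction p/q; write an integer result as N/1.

Same 6,2,6: normalisation and zero-m 3j drop out of the ratio.
A: Δ: 2! 10! 2! / 15! → 1/90090; sum: t=0:+1/322560 t=1:−1/30240 t=2:+1/69120 = -1/64512; 3j²(6 2 6; -2 0 2) = Δ·Π!·Σ² = 10/1001  (sign -1)
B: Δ: 2! 10! 2! / 15! → 1/90090; sum: t=2:+1/120960 = 1/120960; 3j²(6 2 6; 1 2 -3) = Δ·Π!·Σ² = 24/1001  (sign -1)
I_A²/I_B² = (10/1001)/(24/1001) = 5/12

5/12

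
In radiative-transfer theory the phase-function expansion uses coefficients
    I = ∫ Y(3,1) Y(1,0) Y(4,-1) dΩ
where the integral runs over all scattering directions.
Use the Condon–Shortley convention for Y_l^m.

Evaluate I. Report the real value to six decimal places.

Rules hold: Σm=0, L=8 even, 2≤4≤4.
N = 7·3·9 = 189
Δ = 0!·6!·2!/9! = 1/252
Racah Σ t=0..0: t=0:+1/36 = 1/36
⇒ 3j(3 1 4; 0 0 0)² = 4/63, sgn +1
Racah Σ t=0..0: t=0:+1/48 = 1/48
⇒ 3j(3 1 4; 1 0 -1)² = 5/84, sgn -1
4πI² = N·(3j₀)²·(3jₘ)² = 5/7
I = -1·√(0.714286/4π) = -0.23841361

-0.238414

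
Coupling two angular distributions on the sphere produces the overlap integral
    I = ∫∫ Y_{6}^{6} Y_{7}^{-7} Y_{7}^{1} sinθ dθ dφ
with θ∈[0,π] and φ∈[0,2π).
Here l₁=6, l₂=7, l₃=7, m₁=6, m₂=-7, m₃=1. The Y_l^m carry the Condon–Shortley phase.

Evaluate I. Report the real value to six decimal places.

0.043668

Rules hold: Σm=0, L=20 even, 1≤7≤13.
N = 13·15·15 = 2925
Δ = 6!·6!·8!/21! = 1/2444321880
Racah Σ t=0..6: t=0:+1/2612736000 t=1:−1/20736000 t=2:+1/1658880 t=3:−1/746496 t=4:+1/1658880 t=5:−1/20736000 t=6:+1/2612736000 = -1/4354560
⇒ 3j(6 7 7; 0 0 0)² = 1000/138567, sgn +1
Racah Σ t=0..0: t=0:+1/20901888000 = 1/20901888000
⇒ 3j(6 7 7; 6 -7 1)² = 11/9690, sgn +1
4πI² = N·(3j₀)²·(3jₘ)² = 2500/104329
I = +1·√(0.0239627/4π) = 0.04366792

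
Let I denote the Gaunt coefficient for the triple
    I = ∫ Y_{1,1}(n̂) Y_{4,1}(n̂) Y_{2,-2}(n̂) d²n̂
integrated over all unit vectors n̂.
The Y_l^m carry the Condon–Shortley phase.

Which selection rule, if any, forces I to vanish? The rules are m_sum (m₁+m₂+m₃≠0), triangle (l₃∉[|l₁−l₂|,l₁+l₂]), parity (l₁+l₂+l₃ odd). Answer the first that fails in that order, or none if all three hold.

triangle

azimuthal sum: 1 + 1 − 2 = 0  ✓
3 ≤ 2 ≤ 5 (triangle on l)  ✗
L = 1 + 4 + 2 = 7 (odd)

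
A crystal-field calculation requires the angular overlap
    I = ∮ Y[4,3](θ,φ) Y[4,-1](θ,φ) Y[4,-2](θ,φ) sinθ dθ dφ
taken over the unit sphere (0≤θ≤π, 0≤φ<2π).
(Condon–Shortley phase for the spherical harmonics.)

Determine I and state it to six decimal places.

Checks pass: Σm=0; 12 even; l₃=4∈[0,8].
(2·4+1)(2·4+1)(2·4+1) = 729
Δ: 4! 4! 4! / 13! → 1/450450
sum: t=0:+1/13824 t=1:−1/216 t=2:+1/64 t=3:−1/216 t=4:+1/13824 = 5/768
3j²(4 4 4; 0 0 0) = Δ·Π!·Σ² = 18/1001  (sign +1)
sum: t=0:+1/864 t=1:−1/576 = -1/1728
3j²(4 4 4; 3 -1 -2) = Δ·Π!·Σ² = 5/1287  (sign -1)
combine: 4πI² = 729·18/1001·5/1287 = 7290/143143
take √, sign -1: I = -0.06366105

-0.063661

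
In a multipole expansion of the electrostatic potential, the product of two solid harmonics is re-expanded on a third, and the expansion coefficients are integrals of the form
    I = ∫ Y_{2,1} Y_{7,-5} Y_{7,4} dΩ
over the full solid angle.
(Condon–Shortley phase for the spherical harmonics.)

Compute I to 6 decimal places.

-0.188767

m-sum 0 ✓  L=16 even ✓  5≤7≤9 ✓
Π(2lᵢ+1) = 5×15×15 = 1125
triangle coeff Δ(2,7,7) = 1/185640
Σ_t [0,2]: t=0:+1/2419200 t=1:−1/518400 t=2:+1/2419200 = -1/907200
(3j)²=56/3315 [(2 7 7; 0 0 0)], sign=+1
Σ_t [0,1]: t=0:+1/14515200 t=1:−1/79833600 = 1/17740800
(3j)²=729/30940 [(2 7 7; 1 -5 4)], sign=-1
⇒ 4πI² = 21870/48841
I = (-1)√(21870/48841/(4π)) = -0.18876748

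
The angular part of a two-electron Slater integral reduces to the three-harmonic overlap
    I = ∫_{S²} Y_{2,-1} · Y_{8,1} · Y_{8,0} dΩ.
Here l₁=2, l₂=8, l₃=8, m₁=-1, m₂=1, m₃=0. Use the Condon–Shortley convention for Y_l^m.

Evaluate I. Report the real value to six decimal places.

-0.023001

m-sum 0 ✓  L=18 even ✓  6≤8≤10 ✓
Π(2lᵢ+1) = 5×17×17 = 1445
triangle coeff Δ(2,8,8) = 1/348840
Σ_t [0,2]: t=0:+1/116121600 t=1:−1/25401600 t=2:+1/116121600 = -1/45158400
(3j)²=24/1615 [(2 8 8; 0 0 0)], sign=-1
Σ_t [1,2]: t=1:−1/58060800 t=2:+1/50803200 = 1/406425600
(3j)²=1/3230 [(2 8 8; -1 1 0)], sign=+1
⇒ 4πI² = 12/1805
I = (-1)√(12/1805/(4π)) = -0.02300102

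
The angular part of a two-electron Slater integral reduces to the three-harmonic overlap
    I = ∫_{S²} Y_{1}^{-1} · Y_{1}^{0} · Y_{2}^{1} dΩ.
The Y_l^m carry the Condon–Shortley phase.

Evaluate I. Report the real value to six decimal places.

-0.218510

Rules hold: Σm=0, L=4 even, 0≤2≤2.
N = 3·3·5 = 45
Δ = 0!·2!·2!/5! = 1/30
Racah Σ t=0..0: t=0:+1/1 = 1/1
⇒ 3j(1 1 2; 0 0 0)² = 2/15, sgn +1
Racah Σ t=0..0: t=0:+1/2 = 1/2
⇒ 3j(1 1 2; -1 0 1)² = 1/10, sgn -1
4πI² = N·(3j₀)²·(3jₘ)² = 3/5
I = -1·√(0.6/4π) = -0.21850969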